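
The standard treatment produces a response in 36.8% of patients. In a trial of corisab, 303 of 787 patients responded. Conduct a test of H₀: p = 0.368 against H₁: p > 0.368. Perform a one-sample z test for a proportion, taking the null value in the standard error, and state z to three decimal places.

z = 0.989

p̂ = 303/787 = 0.385006.
SE = √(p₀(1−p₀)/n) = √(0.23258/787) = 0.017191.
z = (0.385006 − 0.368)/0.017191 = 0.017006/0.017191 = 0.989.
p-value = P(Z > 0.989) ≈ 0.1613.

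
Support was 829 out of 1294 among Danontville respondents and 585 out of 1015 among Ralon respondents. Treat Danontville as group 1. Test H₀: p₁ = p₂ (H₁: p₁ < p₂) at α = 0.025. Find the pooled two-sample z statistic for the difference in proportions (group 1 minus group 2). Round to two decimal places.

p̂₁ = 829/1294 = 0.6406, p̂₂ = 585/1015 = 0.5764.
Pooled p̂ = (829+585)/(1294+1015) = 1414/2309 = 0.6124.
SE = √(0.237369 × 0.00175802) = 0.0204.
z = (0.6406 − 0.5764)/0.0204 = 0.0642/0.0204 = 3.15.
p-value = P(Z < 3.147) ≈ 0.9992, so at α = 0.025 we fail to reject H₀.

z = 3.15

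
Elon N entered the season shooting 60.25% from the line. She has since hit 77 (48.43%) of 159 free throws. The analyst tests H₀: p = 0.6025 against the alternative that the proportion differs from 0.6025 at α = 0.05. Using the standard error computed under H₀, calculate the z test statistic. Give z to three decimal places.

p̂ = 77/159 ≈ 0.48428.
Under H₀, SE = √(0.6025·0.3975/159) = √(0.00150625) = 0.03881.
z = (0.48428 − 0.6025)/0.03881 = -0.11822/0.03881 = -3.046.
Two-sided p-value ≈ 2·Φ(−3.046) = 0.0023; since p < α = 0.05, reject H₀.

z = -3.046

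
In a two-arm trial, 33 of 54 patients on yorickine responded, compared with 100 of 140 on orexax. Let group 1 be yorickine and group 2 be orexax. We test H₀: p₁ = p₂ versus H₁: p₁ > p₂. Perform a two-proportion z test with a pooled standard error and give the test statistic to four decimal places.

p̂₁ = 33/54 ≈ 0.611111, p̂₂ = 100/140 ≈ 0.714286.
Pooled p̂ = (33+100)/(54+140) = 133/194 = 0.685567.
SE = √(p̂(1−p̂)(1/n₁+1/n₂)) = √(0.685567·0.314433·0.0256614) = √(0.00553169) = 0.074375.
z = (0.611111 − 0.714286)/0.074375 = -0.103175/0.074375 = -1.3872.
p-value = P(Z > -1.387) ≈ 0.9173.

z = -1.3872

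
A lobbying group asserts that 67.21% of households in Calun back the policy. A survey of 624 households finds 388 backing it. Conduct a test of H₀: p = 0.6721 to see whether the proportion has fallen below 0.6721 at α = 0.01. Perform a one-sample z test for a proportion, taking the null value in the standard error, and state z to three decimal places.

z = -2.677

p̂ = 388/624 ≈ 0.62179.
Under H₀, SE = √(0.6721·0.3279/624) = √(0.000353176) = 0.01879.
z = (0.62179 − 0.6721)/0.01879 = -0.05031/0.01879 = -2.677.
p-value = P(Z < -2.677) ≈ 0.0037. With α = 0.01, reject H₀.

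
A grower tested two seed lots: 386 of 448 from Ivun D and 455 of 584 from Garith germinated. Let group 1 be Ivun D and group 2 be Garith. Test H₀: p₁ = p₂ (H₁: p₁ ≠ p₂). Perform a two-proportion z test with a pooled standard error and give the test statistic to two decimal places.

z = 3.38

p̂₁ = 386/448 = 0.8616, p̂₂ = 455/584 = 0.7791.
Pooled p̂ = (386+455)/(448+584) = 841/1032 = 0.8149.
SE = √(p̂(1−p̂)(1/n₁+1/n₂)) = √(0.8149·0.1851·0.00394447) = √(0.00059492) = 0.0244.
z = (0.8616 − 0.7791)/0.0244 = 0.0825/0.0244 = 3.38.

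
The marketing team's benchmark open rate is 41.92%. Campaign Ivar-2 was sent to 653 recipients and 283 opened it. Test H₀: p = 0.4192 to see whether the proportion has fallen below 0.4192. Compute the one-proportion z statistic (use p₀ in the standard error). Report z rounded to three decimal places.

p̂ = 283/653 ≈ 0.433384.
Standard error under H₀: √(0.4192×0.5808/653) = 0.019309.
z = (0.433384 − 0.4192)/0.019309 = 0.014184/0.019309 = 0.735.
p-value = P(Z < 0.735) ≈ 0.7687.

z = 0.735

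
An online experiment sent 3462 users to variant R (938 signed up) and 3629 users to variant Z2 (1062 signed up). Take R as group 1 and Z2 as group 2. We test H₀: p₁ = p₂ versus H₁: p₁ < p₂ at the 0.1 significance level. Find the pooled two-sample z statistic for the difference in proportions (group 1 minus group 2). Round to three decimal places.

p̂₁ = 938/3462 = 0.27094, p̂₂ = 1062/3629 = 0.29264.
Pooled p̂ = (938+1062)/(3462+3629) = 2000/7091 = 0.28205.
SE = √(p̂(1−p̂)(1/n₁+1/n₂)) = √(0.28205·0.71795·0.000564408) = √(0.000114291) = 0.01069.
z = (0.27094 − 0.29264)/0.01069 = -0.02170/0.01069 = -2.030.
p-value = P(Z < -2.030) ≈ 0.0212. With α = 0.1, reject H₀.

z = -2.030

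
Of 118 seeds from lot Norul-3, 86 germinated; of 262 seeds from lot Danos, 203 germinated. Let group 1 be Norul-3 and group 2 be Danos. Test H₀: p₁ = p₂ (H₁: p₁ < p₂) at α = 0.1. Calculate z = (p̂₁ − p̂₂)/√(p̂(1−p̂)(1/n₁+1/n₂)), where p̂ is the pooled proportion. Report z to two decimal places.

p̂₁ = 86/118 = 0.7288, p̂₂ = 203/262 = 0.7748.
Pooled p̂ = (86+203)/(118+262) = 289/380 = 0.7605.
SE = √(0.182126 × 0.0122914) = 0.0473.
z = (0.7288 − 0.7748)/0.0473 = -0.0460/0.0473 = -0.97.
p-value = P(Z < -0.972) ≈ 0.1655; since p > α = 0.1, fail to reject H₀.

z = -0.97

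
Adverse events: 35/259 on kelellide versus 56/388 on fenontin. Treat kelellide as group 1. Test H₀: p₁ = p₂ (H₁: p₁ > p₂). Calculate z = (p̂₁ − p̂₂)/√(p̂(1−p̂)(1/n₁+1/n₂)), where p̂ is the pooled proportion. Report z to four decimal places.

p̂₁ = 35/259 = 0.135135, p̂₂ = 56/388 = 0.144330.
Pooled p̂ = (35+56)/(259+388) = 91/647 = 0.140649.
SE = √(0.120867 × 0.00643832) = 0.027896.
z = (0.135135 − 0.144330)/0.027896 = -0.009195/0.027896 = -0.3296.
p-value = P(Z > -0.330) ≈ 0.6292.

z = -0.3296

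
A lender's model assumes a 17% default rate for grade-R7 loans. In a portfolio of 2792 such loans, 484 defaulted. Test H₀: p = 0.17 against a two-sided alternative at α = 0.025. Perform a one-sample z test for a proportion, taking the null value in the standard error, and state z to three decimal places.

p̂ = 484/2792 = 0.173352.
SE = √(p₀(1−p₀)/n) = √(0.1411/2792) = 0.007109.
z = (0.173352 − 0.17)/0.007109 = 0.003352/0.007109 = 0.472.
p-value = 2·P(Z > 0.472) ≈ 0.6372. With α = 0.025, fail to reject H₀.

z = 0.472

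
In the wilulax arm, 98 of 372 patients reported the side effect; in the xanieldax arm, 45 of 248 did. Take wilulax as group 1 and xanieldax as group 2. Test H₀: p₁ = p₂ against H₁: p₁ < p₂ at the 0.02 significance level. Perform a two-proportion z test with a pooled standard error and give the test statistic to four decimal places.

p̂₁ = 98/372 = 0.263441, p̂₂ = 45/248 = 0.181452.
Pooled p̂ = (98+45)/(372+248) = 143/620 = 0.230645.
SE = √(0.177448 × 0.00672043) = 0.034533.
z = (0.263441 − 0.181452)/0.034533 = 0.081989/0.034533 = 2.3742.
p-value = P(Z < 2.374) ≈ 0.9912; since p > α = 0.02, fail to reject H₀.

z = 2.3742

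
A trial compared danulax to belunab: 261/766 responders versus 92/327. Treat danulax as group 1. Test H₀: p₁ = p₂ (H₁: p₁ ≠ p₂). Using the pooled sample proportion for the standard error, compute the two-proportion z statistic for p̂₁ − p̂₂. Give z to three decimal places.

p̂₁ = 261/766 ≈ 0.340731, p̂₂ = 92/327 ≈ 0.281346.
Pooled p̂ = (261+92)/(766+327) = 353/1093 = 0.322964.
SE = √(0.218658 × 0.00436359) = 0.030889.
z = (0.340731 − 0.281346)/0.030889 = 0.059385/0.030889 = 1.923.
Two-sided p-value ≈ 2·Φ(−1.923) = 0.0545.

z = 1.923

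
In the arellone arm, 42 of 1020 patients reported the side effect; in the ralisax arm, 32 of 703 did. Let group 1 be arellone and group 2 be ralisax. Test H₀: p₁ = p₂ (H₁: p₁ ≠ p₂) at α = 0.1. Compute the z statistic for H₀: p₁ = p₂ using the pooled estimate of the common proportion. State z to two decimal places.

p̂₁ = 42/1020 ≈ 0.04118, p̂₂ = 32/703 ≈ 0.04552.
Pooled p̂ = (42+32)/(1020+703) = 74/1723 = 0.04295.
SE = √(0.0411038 × 0.00240287) = 0.00994.
z = (0.04118 − 0.04552)/0.00994 = -0.00434/0.00994 = -0.44.
p-value = 2·P(Z > 0.437) ≈ 0.6621, so at α = 0.1 we fail to reject H₀.

z = -0.44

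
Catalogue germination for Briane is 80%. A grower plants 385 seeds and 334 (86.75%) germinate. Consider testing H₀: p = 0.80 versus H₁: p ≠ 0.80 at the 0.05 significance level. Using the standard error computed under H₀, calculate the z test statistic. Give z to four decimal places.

p̂ = 334/385 ≈ 0.867532.
Under H₀, SE = √(0.8·0.2/385) = √(0.000415584) = 0.020386.
z = (0.867532 − 0.8)/0.020386 = 0.067532/0.020386 = 3.3127.
p-value = 2·P(Z > 3.313) ≈ 0.0009. With α = 0.05, reject H₀.

z = 3.3127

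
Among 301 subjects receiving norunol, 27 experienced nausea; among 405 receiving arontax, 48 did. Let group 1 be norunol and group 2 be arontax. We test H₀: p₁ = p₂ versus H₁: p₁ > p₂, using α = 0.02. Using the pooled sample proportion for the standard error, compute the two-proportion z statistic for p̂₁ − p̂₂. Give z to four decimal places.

z = -1.2289

p̂₁ = 27/301 ≈ 0.0897010, p̂₂ = 48/405 ≈ 0.1185185.
Pooled p̂ = (27+48)/(301+405) = 75/706 = 0.1062323.
SE = √(0.094947 × 0.00579139) = 0.0234494.
z = (0.0897010 − 0.1185185)/0.0234494 = -0.0288175/0.0234494 = -1.2289.
p-value = P(Z > -1.229) ≈ 0.8904; since p > α = 0.02, fail to reject H₀.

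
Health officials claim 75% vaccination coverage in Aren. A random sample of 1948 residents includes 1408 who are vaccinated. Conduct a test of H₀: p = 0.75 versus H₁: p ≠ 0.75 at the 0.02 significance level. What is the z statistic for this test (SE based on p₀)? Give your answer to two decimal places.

p̂ = 1408/1948 = 0.72279.
Under H₀, SE = √(0.75·0.25/1948) = √(9.62526e-05) = 0.00981.
z = (0.72279 − 0.75)/0.00981 = -0.02721/0.00981 = -2.77.
Two-sided p-value ≈ 2·Φ(−2.773) = 0.0056; since p < α = 0.02, reject H₀.

z = -2.77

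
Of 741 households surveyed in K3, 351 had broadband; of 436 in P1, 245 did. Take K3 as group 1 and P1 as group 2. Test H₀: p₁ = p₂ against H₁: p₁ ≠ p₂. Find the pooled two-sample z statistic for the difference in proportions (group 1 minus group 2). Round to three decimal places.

z = -2.924

p̂₁ = 351/741 ≈ 0.47368, p̂₂ = 245/436 ≈ 0.56193.
Pooled p̂ = (351+245)/(741+436) = 596/1177 = 0.50637.
SE = √(0.249959 × 0.00364311) = 0.03018.
z = (0.47368 − 0.56193)/0.03018 = -0.08825/0.03018 = -2.924.
p-value = 2·P(Z > 2.924) ≈ 0.0035.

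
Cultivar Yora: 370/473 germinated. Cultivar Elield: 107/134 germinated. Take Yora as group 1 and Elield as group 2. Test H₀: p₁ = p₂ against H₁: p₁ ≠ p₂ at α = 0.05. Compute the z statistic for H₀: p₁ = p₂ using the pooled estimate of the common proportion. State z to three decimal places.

p̂₁ = 370/473 ≈ 0.78224, p̂₂ = 107/134 ≈ 0.79851.
Pooled p̂ = (370+107)/(473+134) = 477/607 = 0.78583.
SE = √(p̂(1−p̂)(1/n₁+1/n₂)) = √(0.78583·0.21417·0.00957685) = √(0.00161178) = 0.04015.
z = (0.78224 − 0.79851)/0.04015 = -0.01627/0.04015 = -0.405.
Two-sided p-value ≈ 2·Φ(−0.405) = 0.6854. With α = 0.05, fail to reject H₀.

z = -0.405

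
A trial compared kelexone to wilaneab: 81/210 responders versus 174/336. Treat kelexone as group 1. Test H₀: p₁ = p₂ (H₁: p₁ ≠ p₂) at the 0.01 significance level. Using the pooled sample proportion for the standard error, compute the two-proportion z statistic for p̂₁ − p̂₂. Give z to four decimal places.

p̂₁ = 81/210 = 0.385714, p̂₂ = 174/336 = 0.517857.
Pooled p̂ = (81+174)/(210+336) = 255/546 = 0.467033.
SE = √(p̂(1−p̂)(1/n₁+1/n₂)) = √(0.467033·0.532967·0.0077381) = √(0.00192611) = 0.043888.
z = (0.385714 − 0.517857)/0.043888 = -0.132143/0.043888 = -3.0109.
Two-sided p-value ≈ 2·Φ(−3.011) = 0.0026; since p < α = 0.01, reject H₀.

z = -3.0109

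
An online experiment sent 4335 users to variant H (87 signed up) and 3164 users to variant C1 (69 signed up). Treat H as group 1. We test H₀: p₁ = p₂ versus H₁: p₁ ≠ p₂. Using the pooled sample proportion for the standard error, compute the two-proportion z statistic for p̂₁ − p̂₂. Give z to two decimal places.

z = -0.52

p̂₁ = 87/4335 ≈ 0.0201, p̂₂ = 69/3164 ≈ 0.0218.
Pooled p̂ = (87+69)/(4335+3164) = 156/7499 = 0.0208.
SE = √(p̂(1−p̂)(1/n₁+1/n₂)) = √(0.0208·0.9792·0.000546736) = √(1.1137e-05) = 0.0033.
z = (0.0201 − 0.0218)/0.0033 = -0.0017/0.0033 = -0.52.
p-value = 2·P(Z > 0.521) ≈ 0.6024.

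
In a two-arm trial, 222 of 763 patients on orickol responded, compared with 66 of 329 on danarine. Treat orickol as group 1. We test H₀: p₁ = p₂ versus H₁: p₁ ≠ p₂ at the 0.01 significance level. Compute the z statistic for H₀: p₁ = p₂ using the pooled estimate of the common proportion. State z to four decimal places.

z = 3.1086

p̂₁ = 222/763 ≈ 0.290957, p̂₂ = 66/329 ≈ 0.200608.
Pooled p̂ = (222+66)/(763+329) = 288/1092 = 0.263736.
SE = √(p̂(1−p̂)(1/n₁+1/n₂)) = √(0.263736·0.736264·0.00435013) = √(0.000844706) = 0.029064.
z = (0.290957 − 0.200608)/0.029064 = 0.090349/0.029064 = 3.1086.
p-value = 2·P(Z > 3.109) ≈ 0.0019; since p < α = 0.01, reject H₀.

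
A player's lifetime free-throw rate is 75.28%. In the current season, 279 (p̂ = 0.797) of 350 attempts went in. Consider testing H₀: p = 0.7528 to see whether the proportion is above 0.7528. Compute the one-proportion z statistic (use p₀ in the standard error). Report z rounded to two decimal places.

z = 1.92

p̂ = 279/350 ≈ 0.7971.
Standard error under H₀: √(0.7528×0.2472/350) = 0.0231.
z = (0.7971 − 0.7528)/0.0231 = 0.0443/0.0231 = 1.92.
p-value = P(Z > 1.923) ≈ 0.0272.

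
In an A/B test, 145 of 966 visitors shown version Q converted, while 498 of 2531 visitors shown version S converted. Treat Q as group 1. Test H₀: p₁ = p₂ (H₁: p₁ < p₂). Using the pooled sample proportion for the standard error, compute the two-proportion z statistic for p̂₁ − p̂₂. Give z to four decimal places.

p̂₁ = 145/966 ≈ 0.150104, p̂₂ = 498/2531 ≈ 0.196760.
Pooled p̂ = (145+498)/(966+2531) = 643/3497 = 0.183872.
SE = √(p̂(1−p̂)(1/n₁+1/n₂)) = √(0.183872·0.816128·0.0014303) = √(0.000214635) = 0.014650.
z = (0.150104 − 0.196760)/0.014650 = -0.046656/0.014650 = -3.1847.

z = -3.1847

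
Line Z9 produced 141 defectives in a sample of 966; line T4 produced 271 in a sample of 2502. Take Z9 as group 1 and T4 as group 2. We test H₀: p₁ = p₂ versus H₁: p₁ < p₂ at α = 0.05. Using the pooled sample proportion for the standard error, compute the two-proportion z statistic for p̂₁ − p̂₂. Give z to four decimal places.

p̂₁ = 141/966 ≈ 0.1459627, p̂₂ = 271/2502 ≈ 0.1083133.
Pooled p̂ = (141+271)/(966+2502) = 412/3468 = 0.1188005.
SE = √(0.104687 × 0.00143488) = 0.0122561.
z = (0.1459627 − 0.1083133)/0.0122561 = 0.0376494/0.0122561 = 3.0719.
p-value = P(Z < 3.072) ≈ 0.9989; since p > α = 0.05, fail to reject H₀.

z = 3.0719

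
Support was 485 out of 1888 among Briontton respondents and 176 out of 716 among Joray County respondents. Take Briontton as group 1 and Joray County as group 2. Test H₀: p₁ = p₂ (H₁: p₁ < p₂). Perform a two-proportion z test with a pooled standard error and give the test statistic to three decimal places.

z = 0.580

p̂₁ = 485/1888 = 0.25689, p̂₂ = 176/716 = 0.24581.
Pooled p̂ = (485+176)/(1888+716) = 661/2604 = 0.25384.
SE = √(p̂(1−p̂)(1/n₁+1/n₂)) = √(0.25384·0.74616·0.00192631) = √(0.000364853) = 0.01910.
z = (0.25689 − 0.24581)/0.01910 = 0.01108/0.01910 = 0.580.
p-value = P(Z < 0.580) ≈ 0.7190.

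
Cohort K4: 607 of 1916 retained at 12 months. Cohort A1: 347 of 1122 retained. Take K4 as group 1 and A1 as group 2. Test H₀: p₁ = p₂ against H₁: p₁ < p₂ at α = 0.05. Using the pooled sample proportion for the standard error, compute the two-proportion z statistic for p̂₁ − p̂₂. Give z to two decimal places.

p̂₁ = 607/1916 = 0.3168, p̂₂ = 347/1122 = 0.3093.
Pooled p̂ = (607+347)/(1916+1122) = 954/3038 = 0.3140.
SE = √(p̂(1−p̂)(1/n₁+1/n₂)) = √(0.3140·0.6860·0.00141319) = √(0.000304418) = 0.0174.
z = (0.3168 − 0.3093)/0.0174 = 0.0075/0.0174 = 0.43.
p-value = P(Z < 0.432) ≈ 0.6671, so at α = 0.05 we fail to reject H₀.

z = 0.43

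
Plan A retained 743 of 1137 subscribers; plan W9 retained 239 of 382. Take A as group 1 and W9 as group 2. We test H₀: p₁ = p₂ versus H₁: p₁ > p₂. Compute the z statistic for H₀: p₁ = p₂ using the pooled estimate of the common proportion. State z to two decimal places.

z = 0.98

p̂₁ = 743/1137 = 0.6535, p̂₂ = 239/382 = 0.6257.
Pooled p̂ = (743+239)/(1137+382) = 982/1519 = 0.6465.
SE = √(p̂(1−p̂)(1/n₁+1/n₂)) = √(0.6465·0.3535·0.00349731) = √(0.00079929) = 0.0283.
z = (0.6535 − 0.6257)/0.0283 = 0.0278/0.0283 = 0.98.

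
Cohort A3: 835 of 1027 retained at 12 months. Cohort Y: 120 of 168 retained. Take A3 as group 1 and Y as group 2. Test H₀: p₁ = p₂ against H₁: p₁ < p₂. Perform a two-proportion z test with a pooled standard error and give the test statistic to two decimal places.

p̂₁ = 835/1027 ≈ 0.8130, p̂₂ = 120/168 ≈ 0.7143.
Pooled p̂ = (835+120)/(1027+168) = 955/1195 = 0.7992.
SE = √(0.160501 × 0.00692609) = 0.0333.
z = (0.8130 − 0.7143)/0.0333 = 0.0987/0.0333 = 2.96.

z = 2.96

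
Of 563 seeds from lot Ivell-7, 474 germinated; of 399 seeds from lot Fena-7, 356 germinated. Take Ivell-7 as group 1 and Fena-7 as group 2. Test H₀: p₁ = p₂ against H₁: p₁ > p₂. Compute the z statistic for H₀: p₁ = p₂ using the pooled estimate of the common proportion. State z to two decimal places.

p̂₁ = 474/563 = 0.84192, p̂₂ = 356/399 = 0.89223.
Pooled p̂ = (474+356)/(563+399) = 830/962 = 0.86279.
SE = √(p̂(1−p̂)(1/n₁+1/n₂)) = √(0.86279·0.13721·0.00428246) = √(0.000506986) = 0.02252.
z = (0.84192 − 0.89223)/0.02252 = -0.05031/0.02252 = -2.23.
p-value = P(Z > -2.234) ≈ 0.9873.

z = -2.23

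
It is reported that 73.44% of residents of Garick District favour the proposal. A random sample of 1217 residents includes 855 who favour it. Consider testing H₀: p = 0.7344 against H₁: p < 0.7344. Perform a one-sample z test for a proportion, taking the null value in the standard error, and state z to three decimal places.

p̂ = 855/1217 = 0.70255.
Standard error under H₀: √(0.7344×0.2656/1217) = 0.01266.
z = (0.70255 − 0.7344)/0.01266 = -0.03185/0.01266 = -2.516.
p-value = P(Z < -2.516) ≈ 0.0059.

z = -2.516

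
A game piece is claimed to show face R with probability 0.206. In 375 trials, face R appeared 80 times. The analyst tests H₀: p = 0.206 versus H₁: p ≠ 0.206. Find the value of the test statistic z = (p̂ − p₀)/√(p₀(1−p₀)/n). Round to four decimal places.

z = 0.3511

p̂ = 80/375 = 0.213333.
Standard error under H₀: √(0.206×0.794/375) = 0.020885.
z = (0.213333 − 0.206)/0.020885 = 0.007333/0.020885 = 0.3511.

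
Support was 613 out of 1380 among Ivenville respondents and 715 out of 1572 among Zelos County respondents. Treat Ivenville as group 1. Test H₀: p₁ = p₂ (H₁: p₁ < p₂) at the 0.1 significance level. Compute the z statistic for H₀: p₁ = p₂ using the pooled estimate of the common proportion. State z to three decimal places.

z = -0.579

p̂₁ = 613/1380 ≈ 0.44420, p̂₂ = 715/1572 ≈ 0.45483.
Pooled p̂ = (613+715)/(1380+1572) = 1328/2952 = 0.44986.
SE = √(p̂(1−p̂)(1/n₁+1/n₂)) = √(0.44986·0.55014·0.00136077) = √(0.000336772) = 0.01835.
z = (0.44420 − 0.45483)/0.01835 = -0.01063/0.01835 = -0.579.
p-value = P(Z < -0.579) ≈ 0.2812, so at α = 0.1 we fail to reject H₀.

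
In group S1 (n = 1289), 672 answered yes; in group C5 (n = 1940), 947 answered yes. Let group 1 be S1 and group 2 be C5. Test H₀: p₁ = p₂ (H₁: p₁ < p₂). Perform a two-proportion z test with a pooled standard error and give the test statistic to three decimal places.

z = 1.847

p̂₁ = 672/1289 = 0.52133, p̂₂ = 947/1940 = 0.48814.
Pooled p̂ = (672+947)/(1289+1940) = 1619/3229 = 0.50139.
SE = √(p̂(1−p̂)(1/n₁+1/n₂)) = √(0.50139·0.49861·0.00129126) = √(0.000322812) = 0.01797.
z = (0.52133 − 0.48814)/0.01797 = 0.03319/0.01797 = 1.847.
p-value = P(Z < 1.847) ≈ 0.9676.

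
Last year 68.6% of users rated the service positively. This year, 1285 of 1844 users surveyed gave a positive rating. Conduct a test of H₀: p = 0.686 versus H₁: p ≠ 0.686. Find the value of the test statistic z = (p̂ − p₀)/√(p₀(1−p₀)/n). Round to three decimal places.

p̂ = 1285/1844 = 0.69685.
Under H₀, SE = √(0.686·0.314/1844) = √(0.000116813) = 0.01081.
z = (0.69685 − 0.686)/0.01081 = 0.01085/0.01081 = 1.004.
p-value = 2·P(Z > 1.004) ≈ 0.3152.

z = 1.004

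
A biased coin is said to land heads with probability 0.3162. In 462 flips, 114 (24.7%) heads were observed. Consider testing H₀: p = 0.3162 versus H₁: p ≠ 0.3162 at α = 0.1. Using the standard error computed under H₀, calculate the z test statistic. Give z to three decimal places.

z = -3.210

p̂ = 114/462 = 0.246753.
SE = √(p₀(1−p₀)/n) = √(0.21622/462) = 0.021633.
z = (0.246753 − 0.3162)/0.021633 = -0.069447/0.021633 = -3.210.
Two-sided p-value ≈ 2·Φ(−3.210) = 0.0013. With α = 0.1, reject H₀.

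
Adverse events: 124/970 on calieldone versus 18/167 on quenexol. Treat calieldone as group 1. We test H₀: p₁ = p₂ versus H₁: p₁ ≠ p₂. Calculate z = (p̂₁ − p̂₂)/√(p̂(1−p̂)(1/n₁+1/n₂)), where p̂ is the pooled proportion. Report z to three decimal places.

p̂₁ = 124/970 ≈ 0.12784, p̂₂ = 18/167 ≈ 0.10778.
Pooled p̂ = (124+18)/(970+167) = 142/1137 = 0.12489.
SE = √(p̂(1−p̂)(1/n₁+1/n₂)) = √(0.12489·0.87511·0.00701895) = √(0.000767119) = 0.02770.
z = (0.12784 − 0.10778)/0.02770 = 0.02006/0.02770 = 0.724.

z = 0.724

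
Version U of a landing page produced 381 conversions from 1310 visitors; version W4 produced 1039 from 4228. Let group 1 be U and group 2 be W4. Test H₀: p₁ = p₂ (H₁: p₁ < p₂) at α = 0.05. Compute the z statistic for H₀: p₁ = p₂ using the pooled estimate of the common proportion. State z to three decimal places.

p̂₁ = 381/1310 = 0.29084, p̂₂ = 1039/4228 = 0.24574.
Pooled p̂ = (381+1039)/(1310+4228) = 1420/5538 = 0.25641.
SE = √(p̂(1−p̂)(1/n₁+1/n₂)) = √(0.25641·0.74359·0.000999877) = √(0.000190641) = 0.01381.
z = (0.29084 − 0.24574)/0.01381 = 0.04510/0.01381 = 3.266.
p-value = P(Z < 3.266) ≈ 0.9995, so at α = 0.05 we fail to reject H₀.

z = 3.266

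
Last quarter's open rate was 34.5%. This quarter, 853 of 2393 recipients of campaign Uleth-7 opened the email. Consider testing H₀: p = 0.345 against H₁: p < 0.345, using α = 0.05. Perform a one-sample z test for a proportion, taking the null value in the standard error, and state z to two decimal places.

p̂ = 853/2393 ≈ 0.35646.
Under H₀, SE = √(0.345·0.655/2393) = √(9.44317e-05) = 0.00972.
z = (0.35646 − 0.345)/0.00972 = 0.01146/0.00972 = 1.18.
p-value = P(Z < 1.179) ≈ 0.8808; since p > α = 0.05, fail to reject H₀.

z = 1.18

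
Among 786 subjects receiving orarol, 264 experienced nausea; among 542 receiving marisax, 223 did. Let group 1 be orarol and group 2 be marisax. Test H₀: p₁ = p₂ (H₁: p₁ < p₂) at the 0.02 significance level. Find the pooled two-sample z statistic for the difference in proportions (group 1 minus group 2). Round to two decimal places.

z = -2.81

p̂₁ = 264/786 = 0.3359, p̂₂ = 223/542 = 0.4114.
Pooled p̂ = (264+223)/(786+542) = 487/1328 = 0.3667.
SE = √(0.232236 × 0.00311728) = 0.0269.
z = (0.3359 − 0.4114)/0.0269 = -0.0755/0.0269 = -2.81.
p-value = P(Z < -2.808) ≈ 0.0025, so at α = 0.02 we reject H₀.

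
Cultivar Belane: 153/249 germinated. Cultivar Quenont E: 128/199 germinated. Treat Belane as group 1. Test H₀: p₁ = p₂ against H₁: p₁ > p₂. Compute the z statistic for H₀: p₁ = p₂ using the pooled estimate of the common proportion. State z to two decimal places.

p̂₁ = 153/249 = 0.61446, p̂₂ = 128/199 = 0.64322.
Pooled p̂ = (153+128)/(249+199) = 281/448 = 0.62723.
SE = √(0.233812 × 0.00904119) = 0.04598.
z = (0.61446 − 0.64322)/0.04598 = -0.02876/0.04598 = -0.63.
p-value = P(Z > -0.625) ≈ 0.7342.

z = -0.63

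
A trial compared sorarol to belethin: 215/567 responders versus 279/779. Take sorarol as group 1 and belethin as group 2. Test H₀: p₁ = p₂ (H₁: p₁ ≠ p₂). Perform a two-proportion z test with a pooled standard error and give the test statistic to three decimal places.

z = 0.791

p̂₁ = 215/567 = 0.37919, p̂₂ = 279/779 = 0.35815.
Pooled p̂ = (215+279)/(567+779) = 494/1346 = 0.36701.
SE = √(0.232315 × 0.00304737) = 0.02661.
z = (0.37919 − 0.35815)/0.02661 = 0.02104/0.02661 = 0.791.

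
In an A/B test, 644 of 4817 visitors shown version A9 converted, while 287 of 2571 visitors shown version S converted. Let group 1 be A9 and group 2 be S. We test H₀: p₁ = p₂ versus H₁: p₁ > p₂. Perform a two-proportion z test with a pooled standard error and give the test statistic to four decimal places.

p̂₁ = 644/4817 ≈ 0.1336932, p̂₂ = 287/2571 ≈ 0.1116297.
Pooled p̂ = (644+287)/(4817+2571) = 931/7388 = 0.1260152.
SE = √(p̂(1−p̂)(1/n₁+1/n₂)) = √(0.1260152·0.8739848·0.000596552) = √(6.57014e-05) = 0.0081056.
z = (0.1336932 − 0.1116297)/0.0081056 = 0.0220635/0.0081056 = 2.7220.
p-value = P(Z > 2.722) ≈ 0.0032.

z = 2.7220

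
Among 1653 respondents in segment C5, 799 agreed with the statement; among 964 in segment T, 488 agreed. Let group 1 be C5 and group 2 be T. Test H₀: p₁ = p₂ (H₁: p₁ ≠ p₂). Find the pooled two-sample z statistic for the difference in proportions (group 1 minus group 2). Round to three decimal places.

z = -1.128

p̂₁ = 799/1653 = 0.48336, p̂₂ = 488/964 = 0.50622.
Pooled p̂ = (799+488)/(1653+964) = 1287/2617 = 0.49178.
SE = √(p̂(1−p̂)(1/n₁+1/n₂)) = √(0.49178·0.50822·0.00164231) = √(0.000410465) = 0.02026.
z = (0.48336 − 0.50622)/0.02026 = -0.02286/0.02026 = -1.128.
Two-sided p-value ≈ 2·Φ(−1.128) = 0.2592.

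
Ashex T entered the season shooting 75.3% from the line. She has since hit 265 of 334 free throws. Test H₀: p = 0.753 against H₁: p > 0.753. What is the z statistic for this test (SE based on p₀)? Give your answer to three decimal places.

p̂ = 265/334 = 0.793413.
SE = √(p₀(1−p₀)/n) = √(0.18599/334) = 0.023598.
z = (0.793413 − 0.753)/0.023598 = 0.040413/0.023598 = 1.713.

z = 1.713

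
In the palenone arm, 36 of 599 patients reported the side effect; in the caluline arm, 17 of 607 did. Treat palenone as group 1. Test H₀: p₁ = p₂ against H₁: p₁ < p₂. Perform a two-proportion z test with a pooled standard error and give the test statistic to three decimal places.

p̂₁ = 36/599 = 0.060100, p̂₂ = 17/607 = 0.028007.
Pooled p̂ = (36+17)/(599+607) = 53/1206 = 0.043947.
SE = √(0.0420156 × 0.0033169) = 0.011805.
z = (0.060100 − 0.028007)/0.011805 = 0.032093/0.011805 = 2.719.

z = 2.719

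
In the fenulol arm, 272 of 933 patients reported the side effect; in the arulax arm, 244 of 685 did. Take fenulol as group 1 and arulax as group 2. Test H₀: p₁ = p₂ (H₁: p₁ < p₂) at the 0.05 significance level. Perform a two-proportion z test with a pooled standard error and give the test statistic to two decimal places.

z = -2.76

p̂₁ = 272/933 ≈ 0.2915, p̂₂ = 244/685 ≈ 0.3562.
Pooled p̂ = (272+244)/(933+685) = 516/1618 = 0.3189.
SE = √(p̂(1−p̂)(1/n₁+1/n₂)) = √(0.3189·0.6811·0.00253167) = √(0.000549896) = 0.0234.
z = (0.2915 − 0.3562)/0.0234 = -0.0647/0.0234 = -2.76.
p-value = P(Z < -2.758) ≈ 0.0029. With α = 0.05, reject H₀.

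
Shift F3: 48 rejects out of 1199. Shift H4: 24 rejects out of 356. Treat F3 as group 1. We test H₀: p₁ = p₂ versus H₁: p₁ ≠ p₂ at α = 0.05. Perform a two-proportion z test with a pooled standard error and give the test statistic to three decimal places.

z = -2.159

p̂₁ = 48/1199 ≈ 0.040033, p̂₂ = 24/356 ≈ 0.067416.
Pooled p̂ = (48+24)/(1199+356) = 72/1555 = 0.046302.
SE = √(0.0441584 × 0.00364302) = 0.012683.
z = (0.040033 − 0.067416)/0.012683 = -0.027383/0.012683 = -2.159.
Two-sided p-value ≈ 2·Φ(−2.159) = 0.0309. With α = 0.05, reject H₀.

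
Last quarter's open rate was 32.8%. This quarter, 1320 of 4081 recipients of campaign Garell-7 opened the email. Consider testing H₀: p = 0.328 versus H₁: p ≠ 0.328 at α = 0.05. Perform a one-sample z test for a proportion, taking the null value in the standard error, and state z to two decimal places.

z = -0.62

p̂ = 1320/4081 = 0.3235.
SE = √(p₀(1−p₀)/n) = √(0.22042/4081) = 0.0073.
z = (0.3235 − 0.328)/0.0073 = -0.0045/0.0073 = -0.62.
p-value = 2·P(Z > 0.619) ≈ 0.5359. With α = 0.05, fail to reject H₀.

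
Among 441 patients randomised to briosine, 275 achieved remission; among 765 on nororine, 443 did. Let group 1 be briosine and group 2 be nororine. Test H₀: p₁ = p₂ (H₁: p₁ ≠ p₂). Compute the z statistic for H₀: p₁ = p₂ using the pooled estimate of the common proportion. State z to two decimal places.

p̂₁ = 275/441 = 0.6236, p̂₂ = 443/765 = 0.5791.
Pooled p̂ = (275+443)/(441+765) = 718/1206 = 0.5954.
SE = √(p̂(1−p̂)(1/n₁+1/n₂)) = √(0.5954·0.4046·0.00357476) = √(0.000861186) = 0.0293.
z = (0.6236 − 0.5791)/0.0293 = 0.0445/0.0293 = 1.52.
Two-sided p-value ≈ 2·Φ(−1.516) = 0.1294.

z = 1.52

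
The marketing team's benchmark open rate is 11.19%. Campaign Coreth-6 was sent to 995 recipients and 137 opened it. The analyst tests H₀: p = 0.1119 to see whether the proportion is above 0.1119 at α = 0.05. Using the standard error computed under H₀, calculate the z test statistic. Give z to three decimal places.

p̂ = 137/995 = 0.137688.
SE = √(p₀(1−p₀)/n) = √(0.099378/995) = 0.009994.
z = (0.137688 − 0.1119)/0.009994 = 0.025788/0.009994 = 2.580.
p-value = P(Z > 2.580) ≈ 0.0049; since p < α = 0.05, reject H₀.

z = 2.580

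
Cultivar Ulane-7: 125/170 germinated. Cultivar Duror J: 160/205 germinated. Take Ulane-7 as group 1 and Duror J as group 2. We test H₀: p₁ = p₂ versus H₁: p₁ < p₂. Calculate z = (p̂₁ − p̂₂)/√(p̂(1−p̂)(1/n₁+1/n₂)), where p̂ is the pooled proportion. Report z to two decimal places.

z = -1.02

p̂₁ = 125/170 = 0.7353, p̂₂ = 160/205 = 0.7805.
Pooled p̂ = (125+160)/(170+205) = 285/375 = 0.7600.
SE = √(p̂(1−p̂)(1/n₁+1/n₂)) = √(0.7600·0.2400·0.0107604) = √(0.0019627) = 0.0443.
z = (0.7353 − 0.7805)/0.0443 = -0.0452/0.0443 = -1.02.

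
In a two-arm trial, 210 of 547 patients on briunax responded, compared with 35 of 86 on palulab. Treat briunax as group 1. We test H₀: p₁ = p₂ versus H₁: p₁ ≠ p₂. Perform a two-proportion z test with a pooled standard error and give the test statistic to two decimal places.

z = -0.41

p̂₁ = 210/547 ≈ 0.3839, p̂₂ = 35/86 ≈ 0.4070.
Pooled p̂ = (210+35)/(547+86) = 245/633 = 0.3870.
SE = √(p̂(1−p̂)(1/n₁+1/n₂)) = √(0.3870·0.6130·0.0134561) = √(0.00319233) = 0.0565.
z = (0.3839 − 0.4070)/0.0565 = -0.0231/0.0565 = -0.41.
Two-sided p-value ≈ 2·Φ(−0.408) = 0.6831.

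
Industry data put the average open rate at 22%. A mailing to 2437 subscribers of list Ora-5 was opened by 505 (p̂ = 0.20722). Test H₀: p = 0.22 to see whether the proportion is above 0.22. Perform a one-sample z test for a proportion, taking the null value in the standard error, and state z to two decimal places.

p̂ = 505/2437 ≈ 0.2072.
SE = √(p₀(1−p₀)/n) = √(0.1716/2437) = 0.0084.
z = (0.2072 − 0.22)/0.0084 = -0.0128/0.0084 = -1.52.
p-value = P(Z > -1.523) ≈ 0.9361.

z = -1.52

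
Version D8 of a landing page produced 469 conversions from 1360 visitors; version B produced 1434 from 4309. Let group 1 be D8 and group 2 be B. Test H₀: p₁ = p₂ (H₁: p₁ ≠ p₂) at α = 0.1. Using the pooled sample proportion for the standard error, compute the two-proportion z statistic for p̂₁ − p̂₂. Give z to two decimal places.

p̂₁ = 469/1360 ≈ 0.3449, p̂₂ = 1434/4309 ≈ 0.3328.
Pooled p̂ = (469+1434)/(1360+4309) = 1903/5669 = 0.3357.
SE = √(p̂(1−p̂)(1/n₁+1/n₂)) = √(0.3357·0.6643·0.000967367) = √(0.000215723) = 0.0147.
z = (0.3449 − 0.3328)/0.0147 = 0.0121/0.0147 = 0.82.
p-value = 2·P(Z > 0.821) ≈ 0.4115, so at α = 0.1 we fail to reject H₀.

z = 0.82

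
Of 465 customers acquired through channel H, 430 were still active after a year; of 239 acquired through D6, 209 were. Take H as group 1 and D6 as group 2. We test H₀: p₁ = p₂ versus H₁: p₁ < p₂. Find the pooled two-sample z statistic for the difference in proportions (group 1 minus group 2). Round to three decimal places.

p̂₁ = 430/465 ≈ 0.92473, p̂₂ = 209/239 ≈ 0.87448.
Pooled p̂ = (430+209)/(465+239) = 639/704 = 0.90767.
SE = √(0.0838048 × 0.00633464) = 0.02304.
z = (0.92473 − 0.87448)/0.02304 = 0.05025/0.02304 = 2.181.
p-value = P(Z < 2.181) ≈ 0.9854.

z = 2.181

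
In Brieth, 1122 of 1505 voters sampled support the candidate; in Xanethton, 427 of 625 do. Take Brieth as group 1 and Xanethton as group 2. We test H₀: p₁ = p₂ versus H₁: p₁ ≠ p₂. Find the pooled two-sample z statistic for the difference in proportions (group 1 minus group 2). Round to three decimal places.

p̂₁ = 1122/1505 = 0.745515, p̂₂ = 427/625 = 0.683200.
Pooled p̂ = (1122+427)/(1505+625) = 1549/2130 = 0.727230.
SE = √(p̂(1−p̂)(1/n₁+1/n₂)) = √(0.727230·0.272770·0.00226445) = √(0.000449191) = 0.021194.
z = (0.745515 − 0.683200)/0.021194 = 0.062315/0.021194 = 2.940.

z = 2.940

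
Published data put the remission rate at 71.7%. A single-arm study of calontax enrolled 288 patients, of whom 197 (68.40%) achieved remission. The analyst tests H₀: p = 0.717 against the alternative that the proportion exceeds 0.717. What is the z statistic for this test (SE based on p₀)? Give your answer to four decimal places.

z = -1.2422

p̂ = 197/288 ≈ 0.684028.
Under H₀, SE = √(0.717·0.283/288) = √(0.000704552) = 0.026543.
z = (0.684028 − 0.717)/0.026543 = -0.032972/0.026543 = -1.2422.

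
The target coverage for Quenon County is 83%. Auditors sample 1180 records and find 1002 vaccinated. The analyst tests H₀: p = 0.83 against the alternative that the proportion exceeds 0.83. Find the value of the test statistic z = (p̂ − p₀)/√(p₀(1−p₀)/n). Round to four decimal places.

p̂ = 1002/1180 ≈ 0.849153.
Standard error under H₀: √(0.83×0.17/1180) = 0.010935.
z = (0.849153 − 0.83)/0.010935 = 0.019153/0.010935 = 1.7515.

z = 1.7515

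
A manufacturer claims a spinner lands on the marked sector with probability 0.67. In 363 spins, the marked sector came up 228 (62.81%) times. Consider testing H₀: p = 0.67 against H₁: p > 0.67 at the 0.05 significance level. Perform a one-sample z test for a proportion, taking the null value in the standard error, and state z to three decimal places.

p̂ = 228/363 = 0.62810.
Under H₀, SE = √(0.67·0.33/363) = √(0.000609091) = 0.02468.
z = (0.62810 − 0.67)/0.02468 = -0.04190/0.02468 = -1.698.
p-value = P(Z > -1.698) ≈ 0.9552. With α = 0.05, fail to reject H₀.

z = -1.698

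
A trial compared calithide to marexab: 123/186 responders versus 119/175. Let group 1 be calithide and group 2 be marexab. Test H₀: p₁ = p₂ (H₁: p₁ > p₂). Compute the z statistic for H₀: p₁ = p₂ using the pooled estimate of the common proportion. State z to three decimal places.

p̂₁ = 123/186 = 0.66129, p̂₂ = 119/175 = 0.68000.
Pooled p̂ = (123+119)/(186+175) = 242/361 = 0.67036.
SE = √(p̂(1−p̂)(1/n₁+1/n₂)) = √(0.67036·0.32964·0.0110906) = √(0.00245078) = 0.04951.
z = (0.66129 − 0.68000)/0.04951 = -0.01871/0.04951 = -0.378.

z = -0.378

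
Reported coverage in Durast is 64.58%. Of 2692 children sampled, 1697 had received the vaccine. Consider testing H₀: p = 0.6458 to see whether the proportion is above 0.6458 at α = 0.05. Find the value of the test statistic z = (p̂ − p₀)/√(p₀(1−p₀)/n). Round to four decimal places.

p̂ = 1697/2692 ≈ 0.6303863.
Under H₀, SE = √(0.6458·0.3542/2692) = √(8.49712e-05) = 0.0092180.
z = (0.6303863 − 0.6458)/0.0092180 = -0.0154137/0.0092180 = -1.6721.
p-value = P(Z > -1.672) ≈ 0.9528, so at α = 0.05 we fail to reject H₀.

z = -1.6721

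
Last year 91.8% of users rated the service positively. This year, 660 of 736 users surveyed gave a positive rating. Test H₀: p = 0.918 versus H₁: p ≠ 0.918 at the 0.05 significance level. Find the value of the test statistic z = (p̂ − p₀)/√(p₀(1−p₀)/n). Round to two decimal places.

z = -2.10

p̂ = 660/736 ≈ 0.89674.
Standard error under H₀: √(0.918×0.082/736) = 0.01011.
z = (0.89674 − 0.918)/0.01011 = -0.02126/0.01011 = -2.10.
Two-sided p-value ≈ 2·Φ(−2.102) = 0.0355, so at α = 0.05 we reject H₀.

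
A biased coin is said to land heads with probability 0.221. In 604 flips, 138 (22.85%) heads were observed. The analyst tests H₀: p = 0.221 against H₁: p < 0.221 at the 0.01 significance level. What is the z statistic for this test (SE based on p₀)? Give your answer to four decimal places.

z = 0.4429

p̂ = 138/604 ≈ 0.228477.
Under H₀, SE = √(0.221·0.779/604) = √(0.000285031) = 0.016883.
z = (0.228477 − 0.221)/0.016883 = 0.007477/0.016883 = 0.4429.
p-value = P(Z < 0.443) ≈ 0.6711. With α = 0.01, fail to reject H₀.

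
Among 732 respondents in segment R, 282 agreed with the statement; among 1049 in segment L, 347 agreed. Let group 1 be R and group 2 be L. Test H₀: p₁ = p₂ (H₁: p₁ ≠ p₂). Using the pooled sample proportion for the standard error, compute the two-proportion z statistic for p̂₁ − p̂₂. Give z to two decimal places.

p̂₁ = 282/732 = 0.3852, p̂₂ = 347/1049 = 0.3308.
Pooled p̂ = (282+347)/(732+1049) = 629/1781 = 0.3532.
SE = √(p̂(1−p̂)(1/n₁+1/n₂)) = √(0.3532·0.6468·0.00231941) = √(0.00052985) = 0.0230.
z = (0.3852 − 0.3308)/0.0230 = 0.0544/0.0230 = 2.37.

z = 2.37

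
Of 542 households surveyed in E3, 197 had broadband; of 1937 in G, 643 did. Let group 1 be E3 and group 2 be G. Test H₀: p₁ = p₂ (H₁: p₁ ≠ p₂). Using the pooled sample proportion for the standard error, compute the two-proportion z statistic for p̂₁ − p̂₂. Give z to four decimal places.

p̂₁ = 197/542 ≈ 0.363469, p̂₂ = 643/1937 ≈ 0.331957.
Pooled p̂ = (197+643)/(542+1937) = 840/2479 = 0.338846.
SE = √(p̂(1−p̂)(1/n₁+1/n₂)) = √(0.338846·0.661154·0.00236128) = √(0.000528997) = 0.023000.
z = (0.363469 − 0.331957)/0.023000 = 0.031512/0.023000 = 1.3701.

z = 1.3701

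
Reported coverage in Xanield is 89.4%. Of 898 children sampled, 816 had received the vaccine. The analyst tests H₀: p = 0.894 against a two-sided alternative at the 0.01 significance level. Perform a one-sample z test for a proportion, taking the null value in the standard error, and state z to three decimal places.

z = 1.430

p̂ = 816/898 = 0.90869.
SE = √(p₀(1−p₀)/n) = √(0.094764/898) = 0.01027.
z = (0.90869 − 0.894)/0.01027 = 0.01469/0.01027 = 1.430.
Two-sided p-value ≈ 2·Φ(−1.430) = 0.1528. With α = 0.01, fail to reject H₀.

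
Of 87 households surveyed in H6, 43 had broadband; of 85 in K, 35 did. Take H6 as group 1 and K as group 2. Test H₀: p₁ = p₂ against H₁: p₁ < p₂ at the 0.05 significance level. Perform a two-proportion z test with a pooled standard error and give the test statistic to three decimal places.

p̂₁ = 43/87 = 0.494253, p̂₂ = 35/85 = 0.411765.
Pooled p̂ = (43+35)/(87+85) = 78/172 = 0.453488.
SE = √(0.247837 × 0.023259) = 0.075924.
z = (0.494253 − 0.411765)/0.075924 = 0.082488/0.075924 = 1.086.
p-value = P(Z < 1.086) ≈ 0.8614. With α = 0.05, fail to reject H₀.

z = 1.086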